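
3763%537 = 4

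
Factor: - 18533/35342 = -2^( - 1 )*41^(  -  1) * 43^1 =- 43/82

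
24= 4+20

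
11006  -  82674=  - 71668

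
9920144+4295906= 14216050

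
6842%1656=218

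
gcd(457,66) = 1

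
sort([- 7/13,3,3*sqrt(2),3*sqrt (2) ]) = [ - 7/13, 3, 3*sqrt(2),3*sqrt ( 2)] 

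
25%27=25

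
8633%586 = 429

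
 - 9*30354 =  - 273186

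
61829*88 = 5440952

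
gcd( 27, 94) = 1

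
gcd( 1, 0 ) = 1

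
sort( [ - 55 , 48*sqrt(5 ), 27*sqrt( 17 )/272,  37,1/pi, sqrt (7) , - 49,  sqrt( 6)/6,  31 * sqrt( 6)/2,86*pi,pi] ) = [ - 55, - 49,  1/pi,  sqrt (6 )/6, 27*sqrt (17)/272 , sqrt( 7),pi, 37,31 *sqrt( 6 )/2, 48*sqrt(5)  ,  86*pi ] 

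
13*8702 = 113126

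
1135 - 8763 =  - 7628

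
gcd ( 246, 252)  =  6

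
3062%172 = 138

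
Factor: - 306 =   -  2^1*3^2*17^1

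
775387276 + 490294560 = 1265681836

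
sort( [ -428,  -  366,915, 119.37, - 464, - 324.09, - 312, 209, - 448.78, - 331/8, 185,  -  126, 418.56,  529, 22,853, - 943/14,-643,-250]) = [ - 643,-464, - 448.78, - 428,  -  366, - 324.09,-312, - 250,  -  126,  -  943/14, - 331/8, 22,119.37, 185,  209, 418.56,529,853, 915]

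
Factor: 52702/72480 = 26351/36240 = 2^( - 4 )*3^( - 1)*5^( - 1 )*13^1*151^ ( - 1 )*2027^1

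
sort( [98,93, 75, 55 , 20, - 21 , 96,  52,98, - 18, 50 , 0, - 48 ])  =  [-48, - 21, - 18, 0, 20,  50, 52,55,75 , 93,  96, 98, 98 ] 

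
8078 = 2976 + 5102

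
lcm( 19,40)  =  760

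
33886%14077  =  5732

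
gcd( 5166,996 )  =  6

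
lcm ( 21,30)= 210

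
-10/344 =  - 1 + 167/172 = - 0.03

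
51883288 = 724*71662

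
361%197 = 164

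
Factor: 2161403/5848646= 2^(-1 )*17^( - 1 )*31^(-2 )*83^1*179^( - 1 )*26041^1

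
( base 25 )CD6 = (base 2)1111010010111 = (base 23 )eib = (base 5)222311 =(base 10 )7831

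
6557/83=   79=79.00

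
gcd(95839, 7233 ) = 1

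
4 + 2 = 6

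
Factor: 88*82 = 7216 = 2^4 * 11^1*41^1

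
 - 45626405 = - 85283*535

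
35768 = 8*4471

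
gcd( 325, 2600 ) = 325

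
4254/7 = 607+5/7 = 607.71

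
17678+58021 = 75699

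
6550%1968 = 646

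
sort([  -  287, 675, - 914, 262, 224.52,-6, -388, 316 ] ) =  [  -  914, -388, - 287, - 6, 224.52,262, 316 , 675 ]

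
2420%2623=2420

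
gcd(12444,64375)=1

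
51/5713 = 51/5713 = 0.01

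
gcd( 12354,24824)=58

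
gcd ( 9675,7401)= 3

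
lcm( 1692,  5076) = 5076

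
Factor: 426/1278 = 1/3 = 3^ (  -  1)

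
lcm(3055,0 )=0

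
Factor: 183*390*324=23123880  =  2^3*3^6*5^1*13^1*61^1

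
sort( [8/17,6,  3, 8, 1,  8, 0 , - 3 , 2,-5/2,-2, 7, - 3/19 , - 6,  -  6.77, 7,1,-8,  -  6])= [ - 8,- 6.77, - 6,-6,-3, - 5/2 ,-2, - 3/19,  0 , 8/17,1, 1, 2, 3, 6, 7,  7 , 8,8]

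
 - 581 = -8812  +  8231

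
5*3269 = 16345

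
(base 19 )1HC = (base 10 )696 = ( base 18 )22C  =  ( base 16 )2b8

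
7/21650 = 7/21650 = 0.00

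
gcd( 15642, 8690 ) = 1738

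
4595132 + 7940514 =12535646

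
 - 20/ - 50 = 2/5 = 0.40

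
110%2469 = 110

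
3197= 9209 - 6012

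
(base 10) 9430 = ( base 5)300210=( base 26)doi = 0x24d6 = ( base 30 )aea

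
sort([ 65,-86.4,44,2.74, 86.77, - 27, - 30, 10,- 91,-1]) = [ -91,-86.4, - 30,-27,-1, 2.74, 10, 44, 65, 86.77 ]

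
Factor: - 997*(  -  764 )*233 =177477964 =2^2 *191^1*233^1*997^1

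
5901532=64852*91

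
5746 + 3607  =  9353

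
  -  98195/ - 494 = 98195/494 = 198.78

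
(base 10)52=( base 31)1l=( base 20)2C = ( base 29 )1N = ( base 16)34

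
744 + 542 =1286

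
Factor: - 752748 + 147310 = -2^1*17^1*17807^1 = - 605438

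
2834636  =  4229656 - 1395020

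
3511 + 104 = 3615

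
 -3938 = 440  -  4378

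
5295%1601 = 492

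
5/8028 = 5/8028 = 0.00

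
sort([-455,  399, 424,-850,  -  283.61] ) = [ - 850, - 455,  -  283.61, 399,424 ] 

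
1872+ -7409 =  - 5537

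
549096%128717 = 34228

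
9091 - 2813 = 6278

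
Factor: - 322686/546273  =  - 394/667= - 2^1 * 23^(-1)*29^ ( - 1) * 197^1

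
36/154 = 18/77 = 0.23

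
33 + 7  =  40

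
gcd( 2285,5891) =1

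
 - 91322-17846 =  - 109168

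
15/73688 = 15/73688 = 0.00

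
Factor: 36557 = 139^1*263^1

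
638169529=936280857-298111328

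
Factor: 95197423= 95197423^1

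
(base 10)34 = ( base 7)46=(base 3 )1021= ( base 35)y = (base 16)22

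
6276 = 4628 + 1648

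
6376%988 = 448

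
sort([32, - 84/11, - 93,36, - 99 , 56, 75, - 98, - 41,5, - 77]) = [ - 99,- 98, - 93, - 77,-41,-84/11,5, 32,36,56, 75] 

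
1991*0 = 0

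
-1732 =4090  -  5822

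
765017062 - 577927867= 187089195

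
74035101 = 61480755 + 12554346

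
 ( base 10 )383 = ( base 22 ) h9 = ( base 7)1055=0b101111111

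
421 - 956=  - 535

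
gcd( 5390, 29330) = 70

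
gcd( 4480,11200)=2240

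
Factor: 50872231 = 61^1*643^1 * 1297^1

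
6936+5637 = 12573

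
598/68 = 299/34 =8.79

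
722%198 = 128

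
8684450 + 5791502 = 14475952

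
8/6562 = 4/3281 = 0.00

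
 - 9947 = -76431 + 66484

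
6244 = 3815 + 2429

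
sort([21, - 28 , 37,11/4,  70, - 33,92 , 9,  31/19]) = [ - 33, - 28,  31/19, 11/4, 9,21,  37,  70, 92]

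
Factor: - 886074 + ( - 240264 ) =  - 1126338 = - 2^1*3^1*131^1*1433^1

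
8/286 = 4/143 = 0.03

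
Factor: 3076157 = 7^1*19^1*101^1*229^1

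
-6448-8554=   -  15002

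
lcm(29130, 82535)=495210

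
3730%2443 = 1287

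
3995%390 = 95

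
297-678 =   -  381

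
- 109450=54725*(-2 ) 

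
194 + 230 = 424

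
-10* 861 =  - 8610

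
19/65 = 19/65  =  0.29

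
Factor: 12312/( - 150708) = -54/661 =- 2^1*3^3*661^( - 1) 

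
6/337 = 6/337 = 0.02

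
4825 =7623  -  2798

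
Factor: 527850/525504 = 225/224 = 2^ (-5 )*3^2 * 5^2*7^(-1)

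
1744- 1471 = 273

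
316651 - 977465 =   -  660814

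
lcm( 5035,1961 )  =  186295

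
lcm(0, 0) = 0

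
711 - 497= 214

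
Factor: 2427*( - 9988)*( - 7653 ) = 2^2*3^2*11^1*227^1 * 809^1*2551^1 =185515424028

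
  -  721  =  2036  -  2757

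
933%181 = 28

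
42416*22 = 933152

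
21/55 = 21/55 = 0.38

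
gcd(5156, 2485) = 1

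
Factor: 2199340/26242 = 1099670/13121 = 2^1*5^1*11^1*13^1*769^1*13121^( - 1 ) 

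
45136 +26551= 71687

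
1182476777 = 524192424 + 658284353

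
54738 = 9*6082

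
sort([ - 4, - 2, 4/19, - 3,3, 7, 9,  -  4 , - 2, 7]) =[  -  4, - 4, - 3, - 2, - 2,4/19,3, 7,7, 9]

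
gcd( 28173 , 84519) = 28173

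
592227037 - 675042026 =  -82814989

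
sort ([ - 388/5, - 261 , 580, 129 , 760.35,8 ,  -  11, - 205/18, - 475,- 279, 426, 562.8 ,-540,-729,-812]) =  [ - 812, - 729, - 540, - 475,- 279 , - 261, - 388/5, - 205/18, - 11 , 8, 129, 426,562.8 , 580, 760.35]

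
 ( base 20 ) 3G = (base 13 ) 5B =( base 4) 1030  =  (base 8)114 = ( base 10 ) 76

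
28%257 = 28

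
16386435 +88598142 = 104984577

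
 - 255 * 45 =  - 11475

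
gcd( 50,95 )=5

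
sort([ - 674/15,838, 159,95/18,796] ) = [ - 674/15,95/18, 159,796,838 ] 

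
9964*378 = 3766392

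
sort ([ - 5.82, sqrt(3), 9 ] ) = [- 5.82,sqrt(3), 9]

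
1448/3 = 482+2/3 = 482.67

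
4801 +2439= 7240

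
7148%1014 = 50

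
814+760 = 1574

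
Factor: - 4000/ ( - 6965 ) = 2^5 *5^2 *7^( - 1 )*199^(-1)=800/1393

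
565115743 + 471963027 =1037078770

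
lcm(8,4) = 8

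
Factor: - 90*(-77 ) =2^1*3^2*5^1*  7^1 * 11^1 = 6930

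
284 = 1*284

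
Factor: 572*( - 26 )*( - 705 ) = 2^3*3^1*5^1 * 11^1 *13^2  *47^1 = 10484760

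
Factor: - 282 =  - 2^1*3^1*47^1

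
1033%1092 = 1033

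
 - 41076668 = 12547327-53623995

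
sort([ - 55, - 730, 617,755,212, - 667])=[-730, - 667, - 55, 212, 617, 755]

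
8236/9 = 8236/9 =915.11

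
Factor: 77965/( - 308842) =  - 2^( -1)*5^1*31^1 * 307^( - 1)= - 155/614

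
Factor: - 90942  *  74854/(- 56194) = 2^1 *3^1*13^1*23^1  *659^1 * 2879^1*28097^( - 1 )=3403686234/28097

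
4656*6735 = 31358160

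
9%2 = 1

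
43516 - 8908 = 34608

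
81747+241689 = 323436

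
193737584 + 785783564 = 979521148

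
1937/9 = 215 + 2/9= 215.22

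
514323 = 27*19049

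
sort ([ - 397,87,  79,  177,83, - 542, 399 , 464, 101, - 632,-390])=[ - 632, -542,  -  397,-390,79,  83, 87, 101,177,  399,  464 ] 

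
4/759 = 4/759 = 0.01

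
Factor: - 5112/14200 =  - 9/25= -3^2*5^ ( -2)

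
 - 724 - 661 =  - 1385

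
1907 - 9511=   -  7604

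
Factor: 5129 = 23^1*223^1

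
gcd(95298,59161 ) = 1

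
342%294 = 48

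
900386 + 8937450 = 9837836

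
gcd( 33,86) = 1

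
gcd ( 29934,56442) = 6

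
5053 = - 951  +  6004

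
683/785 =683/785 =0.87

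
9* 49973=449757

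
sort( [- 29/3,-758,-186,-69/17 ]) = [-758,-186,  -  29/3,-69/17]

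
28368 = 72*394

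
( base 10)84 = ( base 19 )48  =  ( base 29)2Q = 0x54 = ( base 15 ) 59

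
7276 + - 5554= 1722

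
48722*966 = 47065452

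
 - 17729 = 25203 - 42932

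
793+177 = 970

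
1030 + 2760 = 3790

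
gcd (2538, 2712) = 6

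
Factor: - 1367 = - 1367^1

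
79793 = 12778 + 67015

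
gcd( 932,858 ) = 2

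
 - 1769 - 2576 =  - 4345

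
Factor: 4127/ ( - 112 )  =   - 2^( - 4) * 7^( - 1 ) * 4127^1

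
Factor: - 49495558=  -  2^1* 7^1*3535397^1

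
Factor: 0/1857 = 0^1  =  0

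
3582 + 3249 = 6831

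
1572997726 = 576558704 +996439022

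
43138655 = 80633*535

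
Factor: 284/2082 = 142/1041 =2^1 * 3^( - 1)*71^1*347^(-1 )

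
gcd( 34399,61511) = 1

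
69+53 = 122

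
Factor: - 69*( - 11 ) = 759 = 3^1*11^1 * 23^1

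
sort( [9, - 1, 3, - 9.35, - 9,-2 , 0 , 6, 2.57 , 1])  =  [ -9.35, -9 ,  -  2, -1,  0 , 1 , 2.57,3,6, 9] 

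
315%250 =65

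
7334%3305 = 724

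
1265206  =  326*3881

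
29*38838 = 1126302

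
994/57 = 994/57 = 17.44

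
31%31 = 0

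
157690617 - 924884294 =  - 767193677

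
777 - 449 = 328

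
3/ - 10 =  - 1 + 7/10 = - 0.30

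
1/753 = 1/753=0.00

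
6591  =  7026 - 435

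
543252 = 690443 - 147191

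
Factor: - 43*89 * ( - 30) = 114810=2^1 * 3^1 * 5^1*43^1 * 89^1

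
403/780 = 31/60=0.52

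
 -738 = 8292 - 9030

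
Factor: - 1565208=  - 2^3*3^2 * 21739^1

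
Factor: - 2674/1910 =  - 5^( - 1)*7^1 = -7/5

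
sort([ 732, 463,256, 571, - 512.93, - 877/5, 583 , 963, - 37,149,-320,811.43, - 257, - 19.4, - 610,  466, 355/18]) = [-610, - 512.93 , - 320, - 257, - 877/5, - 37, - 19.4, 355/18, 149, 256, 463,466,571, 583, 732,  811.43, 963 ]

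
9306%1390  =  966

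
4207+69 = 4276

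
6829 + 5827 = 12656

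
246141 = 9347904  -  9101763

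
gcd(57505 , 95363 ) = 1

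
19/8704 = 19/8704 = 0.00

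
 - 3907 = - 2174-1733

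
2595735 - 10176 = 2585559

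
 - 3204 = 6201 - 9405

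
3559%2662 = 897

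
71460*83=5931180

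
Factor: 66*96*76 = 2^8*3^2*11^1 * 19^1 = 481536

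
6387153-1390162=4996991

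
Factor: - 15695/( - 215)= 73^1 = 73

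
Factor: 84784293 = 3^3*11^1*285469^1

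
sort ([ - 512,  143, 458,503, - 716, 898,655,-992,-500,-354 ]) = [  -  992,-716,-512,-500, - 354,143 , 458,503, 655, 898 ] 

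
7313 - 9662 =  - 2349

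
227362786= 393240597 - 165877811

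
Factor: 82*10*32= 26240  =  2^7*5^1*41^1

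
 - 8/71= - 8/71  =  - 0.11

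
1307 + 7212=8519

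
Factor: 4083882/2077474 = 3^1*7^( - 1)  *11^1*43^1 * 179^( - 1 )*829^( - 1)*1439^1 = 2041941/1038737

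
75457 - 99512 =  - 24055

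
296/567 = 296/567=0.52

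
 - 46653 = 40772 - 87425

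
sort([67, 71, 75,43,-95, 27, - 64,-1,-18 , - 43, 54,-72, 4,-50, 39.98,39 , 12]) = [ - 95, - 72 , - 64,-50, - 43,-18, - 1, 4,12, 27,39, 39.98,43,54 , 67,71, 75]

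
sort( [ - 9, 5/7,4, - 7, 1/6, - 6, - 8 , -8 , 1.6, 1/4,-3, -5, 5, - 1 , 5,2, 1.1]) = [- 9,-8,-8, - 7,-6,  -  5, - 3, - 1, 1/6, 1/4,  5/7,  1.1, 1.6 , 2,4, 5, 5]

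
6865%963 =124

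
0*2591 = 0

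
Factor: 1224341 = 19^1*64439^1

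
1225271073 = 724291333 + 500979740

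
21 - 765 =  - 744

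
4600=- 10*(-460) 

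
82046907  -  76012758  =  6034149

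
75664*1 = 75664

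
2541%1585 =956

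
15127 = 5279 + 9848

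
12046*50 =602300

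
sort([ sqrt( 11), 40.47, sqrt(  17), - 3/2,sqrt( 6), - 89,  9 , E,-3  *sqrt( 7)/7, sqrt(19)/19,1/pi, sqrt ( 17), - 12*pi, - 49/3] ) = [ - 89 , - 12*pi,  -  49/3, - 3/2,-3*sqrt ( 7 )/7, sqrt( 19)/19 , 1/pi,sqrt( 6),E, sqrt( 11),sqrt( 17 ), sqrt( 17 ),9,  40.47 ]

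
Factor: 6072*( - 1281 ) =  - 7778232 = - 2^3*3^2*7^1*11^1* 23^1*61^1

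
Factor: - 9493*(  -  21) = 3^1*7^1*11^1*863^1 = 199353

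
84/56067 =28/18689 = 0.00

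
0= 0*560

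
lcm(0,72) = 0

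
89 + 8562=8651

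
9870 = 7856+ 2014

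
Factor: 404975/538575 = 97/129  =  3^( -1)*43^(-1)*97^1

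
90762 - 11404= 79358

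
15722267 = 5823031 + 9899236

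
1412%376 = 284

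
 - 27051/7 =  - 27051/7 = - 3864.43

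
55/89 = 55/89 = 0.62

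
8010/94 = 85 + 10/47 = 85.21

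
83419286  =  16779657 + 66639629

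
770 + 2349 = 3119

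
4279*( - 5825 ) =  - 24925175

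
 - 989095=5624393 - 6613488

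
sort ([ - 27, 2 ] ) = [-27, 2]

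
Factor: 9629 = 9629^1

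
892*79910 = 71279720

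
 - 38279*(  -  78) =2985762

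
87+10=97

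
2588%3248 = 2588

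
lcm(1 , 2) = 2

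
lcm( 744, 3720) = 3720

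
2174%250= 174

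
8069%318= 119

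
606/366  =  1+ 40/61 = 1.66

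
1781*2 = 3562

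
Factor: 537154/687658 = 268577/343829 = 491^1*547^1*343829^ (-1 )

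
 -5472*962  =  -5264064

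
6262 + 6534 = 12796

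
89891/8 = 11236 + 3/8=11236.38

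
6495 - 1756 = 4739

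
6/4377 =2/1459  =  0.00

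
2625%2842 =2625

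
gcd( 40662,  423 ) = 9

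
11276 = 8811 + 2465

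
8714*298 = 2596772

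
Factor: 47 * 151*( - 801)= - 5684697 = - 3^2 * 47^1 * 89^1*151^1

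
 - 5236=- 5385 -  - 149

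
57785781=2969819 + 54815962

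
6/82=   3/41  =  0.07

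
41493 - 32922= 8571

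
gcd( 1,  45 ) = 1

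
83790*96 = 8043840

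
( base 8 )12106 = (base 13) 2493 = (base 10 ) 5190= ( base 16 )1446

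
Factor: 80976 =2^4*3^1*7^1*241^1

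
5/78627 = 5/78627 =0.00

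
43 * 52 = 2236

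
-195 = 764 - 959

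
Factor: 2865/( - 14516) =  - 2^( -2)*3^1*5^1*19^( - 1) = - 15/76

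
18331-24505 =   -  6174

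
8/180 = 2/45 = 0.04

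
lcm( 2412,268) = 2412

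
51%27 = 24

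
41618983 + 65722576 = 107341559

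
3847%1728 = 391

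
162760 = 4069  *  40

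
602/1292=301/646 = 0.47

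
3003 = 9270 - 6267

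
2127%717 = 693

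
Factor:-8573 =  - 8573^1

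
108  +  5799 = 5907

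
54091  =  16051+38040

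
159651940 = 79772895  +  79879045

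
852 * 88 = 74976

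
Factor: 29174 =2^1*29^1*503^1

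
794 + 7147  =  7941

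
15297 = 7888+7409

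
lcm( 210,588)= 2940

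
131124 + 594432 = 725556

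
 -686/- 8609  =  686/8609=0.08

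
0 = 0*300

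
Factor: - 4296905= - 5^1*859381^1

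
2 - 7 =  - 5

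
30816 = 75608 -44792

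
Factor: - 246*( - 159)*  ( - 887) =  - 2^1*3^2*41^1*53^1*887^1 = - 34694118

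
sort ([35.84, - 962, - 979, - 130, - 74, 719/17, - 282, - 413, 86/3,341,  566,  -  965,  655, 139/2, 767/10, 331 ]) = [ - 979, - 965, - 962, - 413, - 282, - 130, - 74,86/3, 35.84, 719/17, 139/2,  767/10, 331, 341, 566,655]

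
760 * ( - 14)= - 10640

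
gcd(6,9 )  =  3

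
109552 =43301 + 66251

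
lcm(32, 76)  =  608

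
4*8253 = 33012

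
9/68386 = 9/68386 = 0.00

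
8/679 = 8/679 = 0.01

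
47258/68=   23629/34 = 694.97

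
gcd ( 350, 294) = 14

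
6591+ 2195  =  8786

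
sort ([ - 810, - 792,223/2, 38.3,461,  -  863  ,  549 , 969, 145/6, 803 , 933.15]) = [ - 863, - 810, - 792, 145/6, 38.3,223/2, 461, 549, 803, 933.15, 969 ] 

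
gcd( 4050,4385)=5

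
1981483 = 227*8729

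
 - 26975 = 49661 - 76636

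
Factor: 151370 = 2^1*5^1 * 15137^1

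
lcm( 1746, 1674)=162378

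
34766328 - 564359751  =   - 529593423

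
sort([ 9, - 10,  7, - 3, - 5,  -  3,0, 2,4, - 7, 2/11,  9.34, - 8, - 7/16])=[ - 10, - 8, - 7 , - 5, - 3, - 3, - 7/16,0,2/11, 2  ,  4 , 7, 9 , 9.34 ]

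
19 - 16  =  3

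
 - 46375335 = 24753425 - 71128760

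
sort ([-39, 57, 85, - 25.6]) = [-39, -25.6, 57 , 85 ]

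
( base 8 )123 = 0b1010011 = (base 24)3b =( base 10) 83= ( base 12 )6B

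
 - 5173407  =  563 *( - 9189) 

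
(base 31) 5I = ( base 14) C5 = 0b10101101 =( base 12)125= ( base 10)173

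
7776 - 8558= - 782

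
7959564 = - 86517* ( - 92)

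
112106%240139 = 112106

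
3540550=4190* 845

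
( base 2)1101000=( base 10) 104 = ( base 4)1220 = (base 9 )125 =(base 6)252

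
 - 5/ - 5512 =5/5512 = 0.00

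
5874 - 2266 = 3608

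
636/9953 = 636/9953 = 0.06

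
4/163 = 4/163 = 0.02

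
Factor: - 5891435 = -5^1*11^1*17^1 * 6301^1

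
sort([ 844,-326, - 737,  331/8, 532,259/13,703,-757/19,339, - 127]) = [  -  737, - 326, - 127, - 757/19, 259/13, 331/8 , 339,532, 703, 844]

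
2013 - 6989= - 4976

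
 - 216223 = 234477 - 450700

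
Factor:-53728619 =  - 7^1 *17^1*29^1*15569^1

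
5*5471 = 27355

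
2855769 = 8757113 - 5901344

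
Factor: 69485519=37^1*151^1*12437^1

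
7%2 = 1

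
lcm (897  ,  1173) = 15249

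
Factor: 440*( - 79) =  - 34760 =- 2^3*5^1 * 11^1*79^1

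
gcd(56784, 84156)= 12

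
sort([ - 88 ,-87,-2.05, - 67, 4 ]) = [ - 88,  -  87, - 67, - 2.05, 4]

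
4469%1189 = 902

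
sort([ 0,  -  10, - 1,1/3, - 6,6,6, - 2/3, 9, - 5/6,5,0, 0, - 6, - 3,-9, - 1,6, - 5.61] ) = [ - 10, - 9, - 6,  -  6, - 5.61,  -  3, - 1, - 1, - 5/6, - 2/3,0 , 0, 0,1/3,5,6 , 6, 6,9] 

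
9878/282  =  4939/141  =  35.03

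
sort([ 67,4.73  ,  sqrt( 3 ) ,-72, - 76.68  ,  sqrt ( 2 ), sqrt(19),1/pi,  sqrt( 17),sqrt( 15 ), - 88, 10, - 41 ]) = [ - 88 ,-76.68, -72, - 41, 1/pi,sqrt(2),sqrt(3 ), sqrt( 15),sqrt( 17),sqrt(19 ),4.73, 10,67]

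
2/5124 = 1/2562 = 0.00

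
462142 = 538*859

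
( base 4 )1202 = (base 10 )98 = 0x62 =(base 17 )5d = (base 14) 70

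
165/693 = 5/21 = 0.24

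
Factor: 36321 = 3^1*12107^1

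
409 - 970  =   - 561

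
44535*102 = 4542570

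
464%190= 84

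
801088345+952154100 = 1753242445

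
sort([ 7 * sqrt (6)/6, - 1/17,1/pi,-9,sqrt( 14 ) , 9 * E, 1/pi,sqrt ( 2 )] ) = [ - 9,-1/17 , 1/pi,1/pi,sqrt(2),7*sqrt ( 6 ) /6,  sqrt(14),9*E ]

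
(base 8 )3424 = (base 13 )a95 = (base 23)39i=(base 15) 80c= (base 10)1812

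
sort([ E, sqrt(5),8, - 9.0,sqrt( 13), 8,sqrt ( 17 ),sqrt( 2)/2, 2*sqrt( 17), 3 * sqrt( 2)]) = [ - 9.0,sqrt( 2) /2, sqrt( 5),E, sqrt(13 ), sqrt (17), 3*sqrt( 2),8,8, 2* sqrt(  17 )]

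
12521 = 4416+8105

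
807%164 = 151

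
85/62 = 85/62=1.37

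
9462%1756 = 682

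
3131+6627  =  9758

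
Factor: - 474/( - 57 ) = 2^1*19^( - 1) * 79^1 =158/19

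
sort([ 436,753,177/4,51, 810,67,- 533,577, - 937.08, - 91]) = [ - 937.08 , - 533, - 91,  177/4,  51,  67,436,577,753, 810]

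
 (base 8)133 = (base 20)4B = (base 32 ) 2r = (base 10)91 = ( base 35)2l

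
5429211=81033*67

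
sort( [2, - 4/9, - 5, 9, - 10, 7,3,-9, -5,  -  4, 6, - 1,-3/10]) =[ - 10, - 9, - 5, - 5, - 4,  -  1,-4/9, - 3/10,  2,3, 6,7, 9]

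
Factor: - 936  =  -2^3*3^2*13^1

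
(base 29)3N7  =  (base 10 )3197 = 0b110001111101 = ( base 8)6175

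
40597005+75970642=116567647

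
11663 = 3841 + 7822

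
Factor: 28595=5^1* 7^1*19^1*43^1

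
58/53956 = 29/26978 =0.00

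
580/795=116/159 = 0.73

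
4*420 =1680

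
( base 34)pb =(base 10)861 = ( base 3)1011220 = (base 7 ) 2340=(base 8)1535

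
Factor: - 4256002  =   - 2^1*2128001^1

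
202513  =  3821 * 53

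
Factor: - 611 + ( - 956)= - 1567 = - 1567^1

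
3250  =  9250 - 6000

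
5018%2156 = 706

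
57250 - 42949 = 14301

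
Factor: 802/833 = 2^1*7^( - 2 )*17^( - 1 )*401^1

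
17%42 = 17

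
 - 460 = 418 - 878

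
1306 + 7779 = 9085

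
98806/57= 1733+ 25/57 = 1733.44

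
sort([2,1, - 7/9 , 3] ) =[ - 7/9, 1,2, 3] 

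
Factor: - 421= - 421^1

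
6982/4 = 1745 + 1/2 = 1745.50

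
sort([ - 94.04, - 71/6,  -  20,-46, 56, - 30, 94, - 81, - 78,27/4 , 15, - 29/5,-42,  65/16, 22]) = [-94.04,-81, - 78, - 46, - 42, - 30 ,-20, - 71/6, - 29/5,65/16, 27/4, 15 , 22,56 , 94 ] 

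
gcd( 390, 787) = 1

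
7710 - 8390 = - 680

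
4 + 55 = 59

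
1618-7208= -5590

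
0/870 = 0=0.00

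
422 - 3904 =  - 3482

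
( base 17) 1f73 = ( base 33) 8JV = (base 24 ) G6A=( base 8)22232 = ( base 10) 9370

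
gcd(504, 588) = 84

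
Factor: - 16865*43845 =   -  3^1*5^2*37^1*79^1*3373^1 = - 739445925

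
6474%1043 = 216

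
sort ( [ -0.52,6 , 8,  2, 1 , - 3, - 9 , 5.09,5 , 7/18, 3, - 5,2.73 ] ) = [ - 9, - 5, - 3, - 0.52, 7/18 , 1,2 , 2.73, 3,5,5.09,  6, 8 ]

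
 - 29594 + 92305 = 62711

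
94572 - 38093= 56479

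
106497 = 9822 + 96675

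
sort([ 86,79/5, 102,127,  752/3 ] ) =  [79/5,  86,102,127  ,  752/3 ]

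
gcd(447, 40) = 1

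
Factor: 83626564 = 2^2*7^1*2986663^1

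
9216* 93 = 857088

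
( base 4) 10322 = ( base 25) ce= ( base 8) 472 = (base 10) 314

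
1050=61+989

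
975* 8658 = 8441550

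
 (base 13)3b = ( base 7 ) 101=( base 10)50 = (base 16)32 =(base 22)26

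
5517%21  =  15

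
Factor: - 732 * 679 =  - 497028 = - 2^2*3^1*7^1*61^1*97^1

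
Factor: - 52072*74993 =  - 2^3*19^1  *  23^1*283^1*3947^1= -3905035496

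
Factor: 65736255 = 3^1 * 5^1*13^1*277^1 * 1217^1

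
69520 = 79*880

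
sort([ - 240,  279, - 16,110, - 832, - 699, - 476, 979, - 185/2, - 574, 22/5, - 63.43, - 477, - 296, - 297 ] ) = [- 832  , - 699, - 574, - 477, -476,- 297 ,-296, - 240,-185/2,- 63.43, - 16,22/5,110, 279,  979]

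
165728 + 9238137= 9403865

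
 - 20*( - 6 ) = 120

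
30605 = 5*6121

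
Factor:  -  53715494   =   - 2^1*7^1 * 41^1*93581^1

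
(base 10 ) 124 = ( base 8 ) 174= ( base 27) 4G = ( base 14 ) 8c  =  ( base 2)1111100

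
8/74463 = 8/74463 = 0.00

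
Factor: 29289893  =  29289893^1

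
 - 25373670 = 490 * (  -  51783 ) 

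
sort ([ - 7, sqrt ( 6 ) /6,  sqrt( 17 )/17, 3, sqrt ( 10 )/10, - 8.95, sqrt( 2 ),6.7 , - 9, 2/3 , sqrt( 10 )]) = [-9 ,- 8.95, - 7, sqrt (17)/17,sqrt(10)/10,sqrt ( 6)/6, 2/3,sqrt(2 ),3 , sqrt ( 10), 6.7] 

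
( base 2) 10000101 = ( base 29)4h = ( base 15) 8d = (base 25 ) 58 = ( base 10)133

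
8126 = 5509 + 2617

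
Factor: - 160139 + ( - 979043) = -1139182 = -2^1*11^1*53^1*977^1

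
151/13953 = 151/13953=0.01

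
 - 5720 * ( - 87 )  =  497640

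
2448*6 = 14688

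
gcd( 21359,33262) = 1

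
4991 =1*4991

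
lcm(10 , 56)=280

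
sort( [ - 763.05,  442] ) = [ - 763.05,442]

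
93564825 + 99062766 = 192627591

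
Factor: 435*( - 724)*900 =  - 2^4 * 3^3 * 5^3*29^1*181^1 = - 283446000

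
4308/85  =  4308/85= 50.68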